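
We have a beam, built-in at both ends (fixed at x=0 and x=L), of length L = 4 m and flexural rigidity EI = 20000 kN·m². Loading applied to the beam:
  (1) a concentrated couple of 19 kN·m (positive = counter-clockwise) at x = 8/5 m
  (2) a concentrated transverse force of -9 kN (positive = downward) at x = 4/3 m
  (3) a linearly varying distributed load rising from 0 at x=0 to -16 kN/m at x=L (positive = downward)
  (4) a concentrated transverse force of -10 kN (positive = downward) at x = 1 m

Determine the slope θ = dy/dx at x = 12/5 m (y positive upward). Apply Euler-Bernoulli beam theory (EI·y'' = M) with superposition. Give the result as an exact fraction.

Load 1 — applied couple M₀=19 kN·m at a=8/5 m (b=L-a=12/5):
  θ_1 = (R_Ax²/2 - M_Ax - M₀(x-a))/EI  [x>a] with R_A=171/25, M_A=57/25 = ((171/25)·(12/5)²/2 - (57/25)·(12/5) - 19·((12/5)-(8/5)))/20000 = -19/390625 rad
Load 2 — point force P=-9 kN at a=4/3 m (b=L-a=8/3):
  θ_2 = Pa²(L-x)(2bL-(3b+a)(L-x))/(2L³EI)  [x>a] = (-9)·(4/3)²·(4-(12/5))·(2·(8/3)·4-(3·(8/3)+(4/3))·(4-(12/5)))/(2·4³·20000) = -1/15625 rad
Load 3 — triangular load w₀=-16 kN/m (0→w₀ over full span):
  θ_3 = -w₀(2x(L-x)(L-2x)(x+2L)+x²(L-x)²)/(120LEI) = -(-16)·(2·(12/5)·(4-(12/5))·(4-2·(12/5))·((12/5)+2·4)+(12/5)²·(4-(12/5))²)/(120·4·20000) = -32/390625 rad
Load 4 — point force P=-10 kN at a=1 m (b=L-a=3):
  θ_4 = Pa²(L-x)(2bL-(3b+a)(L-x))/(2L³EI)  [x>a] = (-10)·1²·(4-(12/5))·(2·3·4-(3·3+1)·(4-(12/5)))/(2·4³·20000) = -1/20000 rad
Superposition: θ = Σ θ_i = -3057/12500000 rad ≈ -0.000245 rad

θ(12/5) = -3057/12500000 rad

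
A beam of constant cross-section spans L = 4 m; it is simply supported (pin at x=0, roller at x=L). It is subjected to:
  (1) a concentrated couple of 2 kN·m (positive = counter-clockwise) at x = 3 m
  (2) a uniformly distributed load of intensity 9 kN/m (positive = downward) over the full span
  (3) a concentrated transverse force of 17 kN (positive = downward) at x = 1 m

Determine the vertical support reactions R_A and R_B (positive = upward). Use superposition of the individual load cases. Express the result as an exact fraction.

R_A = 125/4 kN, R_B = 87/4 kN

Load 1 — applied couple M₀=2 kN·m at a=3 m (b=L-a=1):
  R_A = M₀/L = 2/4 = 1/2 kN
  R_B = -M₀/L = -2/4 = -1/2 kN
Load 2 — uniform load w=9 kN/m over full span:
  R_A = wL/2 = 9·4/2 = 18 kN
  R_B = wL/2 = 9·4/2 = 18 kN
Load 3 — point force P=17 kN at a=1 m (b=L-a=3):
  R_A = Pb/L = 17·3/4 = 51/4 kN
  R_B = Pa/L = 17·1/4 = 17/4 kN
Superposition: R_A = 125/4 kN, R_B = 87/4 kN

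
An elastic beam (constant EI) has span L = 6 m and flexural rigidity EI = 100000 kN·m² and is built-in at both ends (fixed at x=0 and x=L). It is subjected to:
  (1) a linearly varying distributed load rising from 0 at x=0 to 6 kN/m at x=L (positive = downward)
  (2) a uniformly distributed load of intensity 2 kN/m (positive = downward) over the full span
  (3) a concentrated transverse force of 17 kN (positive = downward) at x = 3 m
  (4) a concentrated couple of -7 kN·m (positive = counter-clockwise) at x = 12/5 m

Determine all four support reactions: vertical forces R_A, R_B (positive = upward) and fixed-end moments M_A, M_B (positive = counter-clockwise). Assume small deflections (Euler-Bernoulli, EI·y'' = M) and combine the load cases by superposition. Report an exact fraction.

R_A = 911/50 kN, M_A = 2511/100 kN·m, R_B = 1439/50 kN, M_B = -3179/100 kN·m

Load 1 — triangular load w₀=6 kN/m (0→w₀ over full span):
  R_A = 3w₀L/20 = 3·6·6/20 = 27/5 kN
  M_A = w₀L²/30 = 6·6²/30 = 36/5 kN·m
  R_B = 7w₀L/20 = 7·6·6/20 = 63/5 kN
  M_B = -w₀L²/20 = -6·6²/20 = -54/5 kN·m
Load 2 — uniform load w=2 kN/m over full span:
  R_A = wL/2 = 2·6/2 = 6 kN
  M_A = wL²/12 = 2·6²/12 = 6 kN·m
  R_B = wL/2 = 2·6/2 = 6 kN
  M_B = -wL²/12 = -2·6²/12 = -6 kN·m
Load 3 — point force P=17 kN at a=3 m (b=L-a=3):
  R_A = Pb²(3a+b)/L³ = 17·3²·(3·3+3)/6³ = 17/2 kN
  M_A = Pab²/L² = 17·3·3²/6² = 51/4 kN·m
  R_B = Pa²(a+3b)/L³ = 17·3²·(3+3·3)/6³ = 17/2 kN
  M_B = -Pa²b/L² = -17·3²·3/6² = -51/4 kN·m
Load 4 — applied couple M₀=-7 kN·m at a=12/5 m (b=L-a=18/5):
  R_A = 6M₀ab/L³ = 6·(-7)·(12/5)·(18/5)/6³ = -42/25 kN
  M_A = M₀b(2a-b)/L² = (-7)·(18/5)·(2·(12/5)-(18/5))/6² = -21/25 kN·m
  R_B = -6M₀ab/L³ = -6·(-7)·(12/5)·(18/5)/6³ = 42/25 kN
  M_B = M₀a(2b-a)/L² = (-7)·(12/5)·(2·(18/5)-(12/5))/6² = -56/25 kN·m
Superposition: R_A = 911/50 kN, M_A = 2511/100 kN·m, R_B = 1439/50 kN, M_B = -3179/100 kN·m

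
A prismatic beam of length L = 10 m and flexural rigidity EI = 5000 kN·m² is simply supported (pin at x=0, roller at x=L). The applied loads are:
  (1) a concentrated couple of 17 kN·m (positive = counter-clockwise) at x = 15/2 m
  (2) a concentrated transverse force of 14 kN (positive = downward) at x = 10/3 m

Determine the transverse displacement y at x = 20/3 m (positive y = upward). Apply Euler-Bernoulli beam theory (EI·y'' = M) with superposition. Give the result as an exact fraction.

y(20/3) = -10543/194400 m

Load 1 — applied couple M₀=17 kN·m at a=15/2 m (b=L-a=5/2):
  y_1 = (M₀x³/(6L)+C₁x)/EI  [x≤a] with C₁=M₀(3b²-L²)/(6L)=-1105/48 = (17·(20/3)³/(6·10)+(-1105/48)·(20/3))/5000 = -901/64800 m
Load 2 — point force P=14 kN at a=10/3 m (b=L-a=20/3):
  y_2 = -Pa(L-x)(2Lx-a²-x²)/(6LEI)  [x>a] = -14·(10/3)·(10-(20/3))·(2·10·(20/3)-(10/3)²-(20/3)²)/(6·10·5000) = -49/1215 m
Superposition: y = Σ y_i = -10543/194400 m ≈ -0.054234 m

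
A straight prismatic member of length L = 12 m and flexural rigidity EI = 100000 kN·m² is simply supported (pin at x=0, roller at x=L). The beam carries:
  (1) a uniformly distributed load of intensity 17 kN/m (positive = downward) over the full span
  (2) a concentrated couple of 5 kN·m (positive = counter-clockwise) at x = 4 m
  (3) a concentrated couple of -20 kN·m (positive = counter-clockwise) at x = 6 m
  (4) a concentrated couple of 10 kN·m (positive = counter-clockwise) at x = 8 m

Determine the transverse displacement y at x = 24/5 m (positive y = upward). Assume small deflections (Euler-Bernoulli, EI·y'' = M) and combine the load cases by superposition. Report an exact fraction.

y(24/5) = -342221/7812500 m

Load 1 — uniform load w=17 kN/m over full span:
  y_1 = -wx(L³-2Lx²+x³)/(24EI) = -17·(24/5)·(12³-2·12·(24/5)²+(24/5)³)/(24·100000) = -85374/1953125 m
Load 2 — applied couple M₀=5 kN·m at a=4 m (b=L-a=8):
  y_2 = (M₀x³/(6L)-M₀(x-a)²/2+C₁x)/EI  [x>a] with C₁=M₀(3b²-L²)/(6L)=10/3 = (5·(24/5)³/(6·12)-5·((24/5)-4)²/2+(10/3)·(24/5))/100000 = 69/312500 m
Load 3 — applied couple M₀=-20 kN·m at a=6 m (b=L-a=6):
  y_3 = (M₀x³/(6L)+C₁x)/EI  [x≤a] with C₁=M₀(3b²-L²)/(6L)=10 = ((-20)·(24/5)³/(6·12)+10·(24/5))/100000 = 27/156250 m
Load 4 — applied couple M₀=10 kN·m at a=8 m (b=L-a=4):
  y_4 = (M₀x³/(6L)+C₁x)/EI  [x≤a] with C₁=M₀(3b²-L²)/(6L)=-40/3 = (10·(24/5)³/(6·12)+(-40/3)·(24/5))/100000 = -38/78125 m
Superposition: y = Σ y_i = -342221/7812500 m ≈ -0.043804 m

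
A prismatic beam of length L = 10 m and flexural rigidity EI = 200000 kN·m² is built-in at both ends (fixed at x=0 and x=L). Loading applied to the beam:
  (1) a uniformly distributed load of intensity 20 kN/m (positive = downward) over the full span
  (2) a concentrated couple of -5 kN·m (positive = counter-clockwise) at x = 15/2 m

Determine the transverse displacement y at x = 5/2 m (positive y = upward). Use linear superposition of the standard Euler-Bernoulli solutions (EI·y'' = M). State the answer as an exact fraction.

y(5/2) = -593/409600 m

Load 1 — uniform load w=20 kN/m over full span:
  y_1 = -wx²(L-x)²/(24EI) = -20·(5/2)²·(10-(5/2))²/(24·200000) = -3/2048 m
Load 2 — applied couple M₀=-5 kN·m at a=15/2 m (b=L-a=5/2):
  y_2 = (R_Ax³/6 - M_Ax²/2)/EI  [x≤a] with R_A=-9/16, M_A=-25/16 = ((-9/16)·(5/2)³/6 - (-25/16)·(5/2)²/2)/200000 = 7/409600 m
Superposition: y = Σ y_i = -593/409600 m ≈ -0.001448 m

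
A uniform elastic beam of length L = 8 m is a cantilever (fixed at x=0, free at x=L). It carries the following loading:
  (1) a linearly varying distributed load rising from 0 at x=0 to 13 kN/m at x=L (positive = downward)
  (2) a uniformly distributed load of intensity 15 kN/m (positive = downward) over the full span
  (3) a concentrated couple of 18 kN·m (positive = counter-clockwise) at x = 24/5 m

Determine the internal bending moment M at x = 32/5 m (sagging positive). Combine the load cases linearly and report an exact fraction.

M(32/5) = -13024/375 kN·m

Load 1 — triangular load w₀=13 kN/m (0→w₀ over full span):
  M_1 = w₀Lx/2 - w₀L²/3 - w₀x³/(6L) = 13·8·(32/5)/2 - 13·8²/3 - 13·(32/5)³/(6·8) = -5824/375 kN·m
Load 2 — uniform load w=15 kN/m over full span:
  M_2 = -w(L-x)²/2 = -15·(8-(32/5))²/2 = -96/5 kN·m
Load 3 — applied couple M₀=18 kN·m at a=24/5 m (b=L-a=16/5):
  M_3 = 0  [x>a] = 0 kN·m
Superposition: M = Σ M_i = -13024/375 kN·m ≈ -34.730667 kN·m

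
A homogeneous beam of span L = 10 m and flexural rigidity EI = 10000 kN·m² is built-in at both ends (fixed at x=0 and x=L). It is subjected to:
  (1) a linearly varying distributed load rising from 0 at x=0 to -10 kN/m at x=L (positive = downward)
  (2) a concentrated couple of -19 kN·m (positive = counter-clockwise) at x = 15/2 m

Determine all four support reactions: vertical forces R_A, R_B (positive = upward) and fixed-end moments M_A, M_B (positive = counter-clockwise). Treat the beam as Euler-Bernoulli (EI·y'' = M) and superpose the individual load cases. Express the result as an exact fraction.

R_A = -1371/80 kN, M_A = -1885/48 kN·m, R_B = -2629/80 kN, M_B = 857/16 kN·m

Load 1 — triangular load w₀=-10 kN/m (0→w₀ over full span):
  R_A = 3w₀L/20 = 3·(-10)·10/20 = -15 kN
  M_A = w₀L²/30 = (-10)·10²/30 = -100/3 kN·m
  R_B = 7w₀L/20 = 7·(-10)·10/20 = -35 kN
  M_B = -w₀L²/20 = -(-10)·10²/20 = 50 kN·m
Load 2 — applied couple M₀=-19 kN·m at a=15/2 m (b=L-a=5/2):
  R_A = 6M₀ab/L³ = 6·(-19)·(15/2)·(5/2)/10³ = -171/80 kN
  M_A = M₀b(2a-b)/L² = (-19)·(5/2)·(2·(15/2)-(5/2))/10² = -95/16 kN·m
  R_B = -6M₀ab/L³ = -6·(-19)·(15/2)·(5/2)/10³ = 171/80 kN
  M_B = M₀a(2b-a)/L² = (-19)·(15/2)·(2·(5/2)-(15/2))/10² = 57/16 kN·m
Superposition: R_A = -1371/80 kN, M_A = -1885/48 kN·m, R_B = -2629/80 kN, M_B = 857/16 kN·m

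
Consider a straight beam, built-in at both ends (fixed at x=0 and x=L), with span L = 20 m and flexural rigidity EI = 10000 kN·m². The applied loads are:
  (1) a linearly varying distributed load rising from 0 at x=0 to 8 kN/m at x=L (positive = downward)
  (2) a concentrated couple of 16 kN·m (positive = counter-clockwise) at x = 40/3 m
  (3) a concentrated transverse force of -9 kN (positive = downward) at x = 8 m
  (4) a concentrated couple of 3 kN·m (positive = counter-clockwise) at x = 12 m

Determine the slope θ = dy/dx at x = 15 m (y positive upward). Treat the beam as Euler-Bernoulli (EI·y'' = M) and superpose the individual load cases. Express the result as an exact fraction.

Load 1 — triangular load w₀=8 kN/m (0→w₀ over full span):
  θ_1 = -w₀(2x(L-x)(L-2x)(x+2L)+x²(L-x)²)/(120LEI) = -8·(2·15·(20-15)·(20-2·15)·(15+2·20)+15²·(20-15)²)/(120·20·10000) = 41/1600 rad
Load 2 — applied couple M₀=16 kN·m at a=40/3 m (b=L-a=20/3):
  θ_2 = (R_Ax²/2 - M_Ax - M₀(x-a))/EI  [x>a] with R_A=16/15, M_A=16/3 = ((16/15)·15²/2 - (16/3)·15 - 16·(15-(40/3)))/10000 = 1/750 rad
Load 3 — point force P=-9 kN at a=8 m (b=L-a=12):
  θ_3 = Pa²(L-x)(2bL-(3b+a)(L-x))/(2L³EI)  [x>a] = (-9)·8²·(20-15)·(2·12·20-(3·12+8)·(20-15))/(2·20³·10000) = -117/25000 rad
Load 4 — applied couple M₀=3 kN·m at a=12 m (b=L-a=8):
  θ_4 = (R_Ax²/2 - M_Ax - M₀(x-a))/EI  [x>a] with R_A=27/125, M_A=24/25 = ((27/125)·15²/2 - (24/25)·15 - 3·(15-12))/10000 = 9/100000 rad
Superposition: θ = Σ θ_i = 13421/600000 rad ≈ 0.022368 rad

θ(15) = 13421/600000 rad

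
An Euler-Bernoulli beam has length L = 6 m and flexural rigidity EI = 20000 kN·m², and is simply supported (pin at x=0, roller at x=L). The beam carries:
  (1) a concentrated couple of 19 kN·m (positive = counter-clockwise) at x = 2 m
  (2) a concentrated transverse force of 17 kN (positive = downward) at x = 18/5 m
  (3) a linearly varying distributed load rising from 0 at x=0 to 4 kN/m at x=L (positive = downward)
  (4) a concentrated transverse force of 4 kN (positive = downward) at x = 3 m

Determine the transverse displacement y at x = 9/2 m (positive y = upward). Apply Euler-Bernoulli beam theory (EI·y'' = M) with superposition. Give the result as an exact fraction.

y(9/2) = -1172357/320000000 m

Load 1 — applied couple M₀=19 kN·m at a=2 m (b=L-a=4):
  y_1 = (M₀x³/(6L)-M₀(x-a)²/2+C₁x)/EI  [x>a] with C₁=M₀(3b²-L²)/(6L)=19/3 = (19·(9/2)³/(6·6)-19·((9/2)-2)²/2+(19/3)·(9/2))/20000 = 551/640000 m
Load 2 — point force P=17 kN at a=18/5 m (b=L-a=12/5):
  y_2 = -Pa(L-x)(2Lx-a²-x²)/(6LEI)  [x>a] = -17·(18/5)·(6-(9/2))·(2·6·(9/2)-(18/5)²-(9/2)²)/(6·6·20000) = -106029/40000000 m
Load 3 — triangular load w₀=4 kN/m (0→w₀ over full span):
  y_3 = -w₀x(7L⁴-10L²x²+3x⁴)/(360LEI) = -4·(9/2)·(7·6⁴-10·6²·(9/2)²+3·(9/2)⁴)/(360·6·20000) = -3213/2560000 m
Load 4 — point force P=4 kN at a=3 m (b=L-a=3):
  y_4 = -Pa(L-x)(2Lx-a²-x²)/(6LEI)  [x>a] = -4·3·(6-(9/2))·(2·6·(9/2)-3²-(9/2)²)/(6·6·20000) = -99/160000 m
Superposition: y = Σ y_i = -1172357/320000000 m ≈ -0.003664 m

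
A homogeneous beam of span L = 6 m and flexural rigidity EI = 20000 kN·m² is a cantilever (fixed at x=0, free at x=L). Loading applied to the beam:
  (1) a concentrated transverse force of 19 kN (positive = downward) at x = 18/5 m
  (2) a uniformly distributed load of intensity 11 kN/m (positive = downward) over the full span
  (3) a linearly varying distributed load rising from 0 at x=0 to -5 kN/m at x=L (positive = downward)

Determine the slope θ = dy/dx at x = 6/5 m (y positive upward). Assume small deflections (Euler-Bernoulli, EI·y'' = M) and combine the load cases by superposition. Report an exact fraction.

Load 1 — point force P=19 kN at a=18/5 m (b=L-a=12/5):
  θ_1 = -Px(2a-x)/(2EI)  [x≤a] = -19·(6/5)·(2·(18/5)-(6/5))/(2·20000) = -171/50000 rad
Load 2 — uniform load w=11 kN/m over full span:
  θ_2 = -wx(x²-3Lx+3L²)/(6EI) = -11·(6/5)·((6/5)²-3·6·(6/5)+3·6²)/(6·20000) = -6039/625000 rad
Load 3 — triangular load w₀=-5 kN/m (0→w₀ over full span):
  θ_3 = (w₀Lx²/4-w₀L²x/3-w₀x⁴/(24L))/EI = ((-5)·6·(6/5)²/4-(-5)·6²·(6/5)/3-(-5)·(6/5)⁴/(24·6))/20000 = 7659/2500000 rad
Superposition: θ = Σ θ_i = -25047/2500000 rad ≈ -0.010019 rad

θ(6/5) = -25047/2500000 rad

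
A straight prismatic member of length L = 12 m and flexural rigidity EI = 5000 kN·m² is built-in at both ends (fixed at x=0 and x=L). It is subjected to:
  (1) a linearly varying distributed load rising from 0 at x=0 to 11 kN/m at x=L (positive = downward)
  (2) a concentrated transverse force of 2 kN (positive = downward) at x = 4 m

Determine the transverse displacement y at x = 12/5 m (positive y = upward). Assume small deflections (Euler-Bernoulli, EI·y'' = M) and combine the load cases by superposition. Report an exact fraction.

Load 1 — triangular load w₀=11 kN/m (0→w₀ over full span):
  y_1 = -w₀x²(L-x)²(x+2L)/(120LEI) = -11·(12/5)²·(12-(12/5))²·((12/5)+2·12)/(120·12·5000) = -209088/9765625 m
Load 2 — point force P=2 kN at a=4 m (b=L-a=8):
  y_2 = -Pb²x²(3aL-(3a+b)x)/(6L³EI)  [x≤a] = -2·8²·(12/5)²·(3·4·12-(3·4+8)·(12/5))/(6·12³·5000) = -64/46875 m
Superposition: y = Σ y_i = -667264/29296875 m ≈ -0.022776 m

y(12/5) = -667264/29296875 m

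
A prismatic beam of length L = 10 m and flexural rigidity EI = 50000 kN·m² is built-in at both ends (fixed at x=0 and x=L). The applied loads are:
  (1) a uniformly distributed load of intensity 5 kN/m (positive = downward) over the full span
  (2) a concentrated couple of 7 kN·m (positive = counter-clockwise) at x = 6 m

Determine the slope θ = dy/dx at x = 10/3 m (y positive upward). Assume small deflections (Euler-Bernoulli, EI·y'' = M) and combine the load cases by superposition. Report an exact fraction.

θ(10/3) = -1657/2531250 rad

Load 1 — uniform load w=5 kN/m over full span:
  θ_1 = -wx(L-x)(L-2x)/(12EI) = -5·(10/3)·(10-(10/3))·(10-2·(10/3))/(12·50000) = -1/1620 rad
Load 2 — applied couple M₀=7 kN·m at a=6 m (b=L-a=4):
  θ_2 = (R_Ax²/2 - M_Ax)/EI  [x≤a] with R_A=126/125, M_A=56/25 = ((126/125)·(10/3)²/2 - (56/25)·(10/3))/50000 = -7/187500 rad
Superposition: θ = Σ θ_i = -1657/2531250 rad ≈ -0.000655 rad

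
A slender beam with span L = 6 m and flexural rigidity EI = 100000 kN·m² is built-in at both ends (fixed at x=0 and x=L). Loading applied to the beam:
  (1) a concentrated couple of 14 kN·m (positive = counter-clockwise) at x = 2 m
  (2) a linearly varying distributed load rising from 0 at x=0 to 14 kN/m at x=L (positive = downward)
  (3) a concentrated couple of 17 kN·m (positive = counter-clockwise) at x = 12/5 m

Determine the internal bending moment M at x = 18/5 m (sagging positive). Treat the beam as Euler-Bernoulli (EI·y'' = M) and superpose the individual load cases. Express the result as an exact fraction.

Load 1 — applied couple M₀=14 kN·m at a=2 m (b=L-a=4):
  M_1 = R_Ax - M_A - M₀  [x>a] with R_A=28/9, M_A=0 = (28/9)·(18/5) - 0 - 14 = -14/5 kN·m
Load 2 — triangular load w₀=14 kN/m (0→w₀ over full span):
  M_2 = 3w₀Lx/20 - w₀L²/30 - w₀x³/(6L) = 3·14·6·(18/5)/20 - 14·6²/30 - 14·(18/5)³/(6·6) = 1302/125 kN·m
Load 3 — applied couple M₀=17 kN·m at a=12/5 m (b=L-a=18/5):
  M_3 = R_Ax - M_A - M₀  [x>a] with R_A=102/25, M_A=51/25 = (102/25)·(18/5) - (51/25) - 17 = -544/125 kN·m
Superposition: M = Σ M_i = 408/125 kN·m ≈ 3.264000 kN·m

M(18/5) = 408/125 kN·m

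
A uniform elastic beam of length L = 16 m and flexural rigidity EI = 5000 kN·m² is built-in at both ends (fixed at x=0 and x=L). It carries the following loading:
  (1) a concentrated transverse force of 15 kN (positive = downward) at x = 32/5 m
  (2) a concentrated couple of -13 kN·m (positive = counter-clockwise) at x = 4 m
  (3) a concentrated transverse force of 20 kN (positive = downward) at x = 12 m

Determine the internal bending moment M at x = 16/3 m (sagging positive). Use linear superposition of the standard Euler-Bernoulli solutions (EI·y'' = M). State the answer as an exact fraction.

M(16/3) = 29561/1200 kN·m

Load 1 — point force P=15 kN at a=32/5 m (b=L-a=48/5):
  M_1 = Pb²(3a+b)x/L³ - Pab²/L²  [x≤a] = 15·(48/5)²·(3·(32/5)+(48/5))·(16/3)/16³ - 15·(32/5)·(48/5)²/16² = 432/25 kN·m
Load 2 — applied couple M₀=-13 kN·m at a=4 m (b=L-a=12):
  M_2 = R_Ax - M_A - M₀  [x>a] with R_A=-117/128, M_A=39/16 = (-117/128)·(16/3) - (39/16) - (-13) = 91/16 kN·m
Load 3 — point force P=20 kN at a=12 m (b=L-a=4):
  M_3 = Pb²(3a+b)x/L³ - Pab²/L²  [x≤a] = 20·4²·(3·12+4)·(16/3)/16³ - 20·12·4²/16² = 5/3 kN·m
Superposition: M = Σ M_i = 29561/1200 kN·m ≈ 24.634167 kN·m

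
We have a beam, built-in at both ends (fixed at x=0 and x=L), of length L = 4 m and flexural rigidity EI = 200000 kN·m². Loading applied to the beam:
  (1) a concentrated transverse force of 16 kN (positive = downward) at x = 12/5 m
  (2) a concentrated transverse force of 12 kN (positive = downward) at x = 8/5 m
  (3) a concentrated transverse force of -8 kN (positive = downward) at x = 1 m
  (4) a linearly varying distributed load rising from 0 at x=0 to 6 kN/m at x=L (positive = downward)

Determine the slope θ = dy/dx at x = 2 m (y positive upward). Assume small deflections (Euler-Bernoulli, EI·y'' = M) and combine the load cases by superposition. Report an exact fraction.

Load 1 — point force P=16 kN at a=12/5 m (b=L-a=8/5):
  θ_1 = -Pb²x(2aL-(3a+b)x)/(2L³EI)  [x≤a] = -16·(8/5)²·2·(2·(12/5)·4-(3·(12/5)+(8/5))·2)/(2·4³·200000) = -2/390625 rad
Load 2 — point force P=12 kN at a=8/5 m (b=L-a=12/5):
  θ_2 = Pa²(L-x)(2bL-(3b+a)(L-x))/(2L³EI)  [x>a] = 12·(8/5)²·(4-2)·(2·(12/5)·4-(3·(12/5)+(8/5))·(4-2))/(2·4³·200000) = 3/781250 rad
Load 3 — point force P=-8 kN at a=1 m (b=L-a=3):
  θ_3 = Pa²(L-x)(2bL-(3b+a)(L-x))/(2L³EI)  [x>a] = (-8)·1²·(4-2)·(2·3·4-(3·3+1)·(4-2))/(2·4³·200000) = -1/400000 rad
Load 4 — triangular load w₀=6 kN/m (0→w₀ over full span):
  θ_4 = -w₀(2x(L-x)(L-2x)(x+2L)+x²(L-x)²)/(120LEI) = -6·(2·2·(4-2)·(4-2·2)·(2+2·4)+2²·(4-2)²)/(120·4·200000) = -1/1000000 rad
Superposition: θ = Σ θ_i = -239/50000000 rad ≈ -0.000005 rad

θ(2) = -239/50000000 rad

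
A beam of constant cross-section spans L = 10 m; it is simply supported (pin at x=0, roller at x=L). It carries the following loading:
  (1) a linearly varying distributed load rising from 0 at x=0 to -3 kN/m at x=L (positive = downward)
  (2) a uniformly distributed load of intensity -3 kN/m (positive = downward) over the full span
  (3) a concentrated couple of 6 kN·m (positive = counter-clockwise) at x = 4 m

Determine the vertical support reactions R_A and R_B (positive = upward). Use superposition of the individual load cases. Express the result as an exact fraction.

Load 1 — triangular load w₀=-3 kN/m (0→w₀ over full span):
  R_A = w₀L/6 = (-3)·10/6 = -5 kN
  R_B = w₀L/3 = (-3)·10/3 = -10 kN
Load 2 — uniform load w=-3 kN/m over full span:
  R_A = wL/2 = (-3)·10/2 = -15 kN
  R_B = wL/2 = (-3)·10/2 = -15 kN
Load 3 — applied couple M₀=6 kN·m at a=4 m (b=L-a=6):
  R_A = M₀/L = 6/10 = 3/5 kN
  R_B = -M₀/L = -6/10 = -3/5 kN
Superposition: R_A = -97/5 kN, R_B = -128/5 kN

R_A = -97/5 kN, R_B = -128/5 kN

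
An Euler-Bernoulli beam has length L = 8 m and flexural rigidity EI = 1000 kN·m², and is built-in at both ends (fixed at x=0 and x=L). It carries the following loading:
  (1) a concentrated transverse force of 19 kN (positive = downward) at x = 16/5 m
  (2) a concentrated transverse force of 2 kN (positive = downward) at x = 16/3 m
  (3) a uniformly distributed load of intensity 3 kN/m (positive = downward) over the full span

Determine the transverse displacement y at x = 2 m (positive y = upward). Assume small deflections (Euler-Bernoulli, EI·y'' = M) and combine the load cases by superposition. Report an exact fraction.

Load 1 — point force P=19 kN at a=16/5 m (b=L-a=24/5):
  y_1 = -Pb²x²(3aL-(3a+b)x)/(6L³EI)  [x≤a] = -19·(24/5)²·2²·(3·(16/5)·8-(3·(16/5)+(24/5))·2)/(6·8³·1000) = -171/6250 m
Load 2 — point force P=2 kN at a=16/3 m (b=L-a=8/3):
  y_2 = -Pb²x²(3aL-(3a+b)x)/(6L³EI)  [x≤a] = -2·(8/3)²·2²·(3·(16/3)·8-(3·(16/3)+(8/3))·2)/(6·8³·1000) = -17/10125 m
Load 3 — uniform load w=3 kN/m over full span:
  y_3 = -wx²(L-x)²/(24EI) = -3·2²·(8-2)²/(24·1000) = -9/500 m
Superposition: y = Σ y_i = -47627/1012500 m ≈ -0.047039 m

y(2) = -47627/1012500 m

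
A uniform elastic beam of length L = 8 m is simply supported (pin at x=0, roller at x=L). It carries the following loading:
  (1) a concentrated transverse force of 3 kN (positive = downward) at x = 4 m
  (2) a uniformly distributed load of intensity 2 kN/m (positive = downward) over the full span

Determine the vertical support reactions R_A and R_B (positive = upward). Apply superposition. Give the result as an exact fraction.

Load 1 — point force P=3 kN at a=4 m (b=L-a=4):
  R_A = Pb/L = 3·4/8 = 3/2 kN
  R_B = Pa/L = 3·4/8 = 3/2 kN
Load 2 — uniform load w=2 kN/m over full span:
  R_A = wL/2 = 2·8/2 = 8 kN
  R_B = wL/2 = 2·8/2 = 8 kN
Superposition: R_A = 19/2 kN, R_B = 19/2 kN

R_A = 19/2 kN, R_B = 19/2 kN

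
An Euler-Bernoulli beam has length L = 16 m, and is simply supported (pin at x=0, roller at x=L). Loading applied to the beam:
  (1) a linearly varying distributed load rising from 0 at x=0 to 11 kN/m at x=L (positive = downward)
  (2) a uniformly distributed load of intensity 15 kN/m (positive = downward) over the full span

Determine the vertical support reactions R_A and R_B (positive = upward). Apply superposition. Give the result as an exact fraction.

R_A = 448/3 kN, R_B = 536/3 kN

Load 1 — triangular load w₀=11 kN/m (0→w₀ over full span):
  R_A = w₀L/6 = 11·16/6 = 88/3 kN
  R_B = w₀L/3 = 11·16/3 = 176/3 kN
Load 2 — uniform load w=15 kN/m over full span:
  R_A = wL/2 = 15·16/2 = 120 kN
  R_B = wL/2 = 15·16/2 = 120 kN
Superposition: R_A = 448/3 kN, R_B = 536/3 kN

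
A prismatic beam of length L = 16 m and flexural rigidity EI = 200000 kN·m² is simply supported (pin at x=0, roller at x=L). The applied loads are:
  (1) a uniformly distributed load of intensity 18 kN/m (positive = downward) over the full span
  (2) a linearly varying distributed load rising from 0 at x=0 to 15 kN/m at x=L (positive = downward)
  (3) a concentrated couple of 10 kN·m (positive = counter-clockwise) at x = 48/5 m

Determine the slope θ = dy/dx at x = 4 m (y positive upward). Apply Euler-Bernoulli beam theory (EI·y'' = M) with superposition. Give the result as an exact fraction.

θ(4) = -45083/3000000 rad

Load 1 — uniform load w=18 kN/m over full span:
  θ_1 = -w(L³-6Lx²+4x³)/(24EI) = -18·(16³-6·16·4²+4·4³)/(24·200000) = -33/3125 rad
Load 2 — triangular load w₀=15 kN/m (0→w₀ over full span):
  θ_2 = -w₀(7L⁴-30L²x²+15x⁴)/(360LEI) = -15·(7·16⁴-30·16²·4²+15·4⁴)/(360·16·200000) = -1327/300000 rad
Load 3 — applied couple M₀=10 kN·m at a=48/5 m (b=L-a=32/5):
  θ_3 = (M₀x²/(2L)+C₁)/EI  [x≤a] with C₁=M₀(3b²-L²)/(6L)=-208/15 = (10·4²/(2·16)+(-208/15))/200000 = -133/3000000 rad
Superposition: θ = Σ θ_i = -45083/3000000 rad ≈ -0.015028 rad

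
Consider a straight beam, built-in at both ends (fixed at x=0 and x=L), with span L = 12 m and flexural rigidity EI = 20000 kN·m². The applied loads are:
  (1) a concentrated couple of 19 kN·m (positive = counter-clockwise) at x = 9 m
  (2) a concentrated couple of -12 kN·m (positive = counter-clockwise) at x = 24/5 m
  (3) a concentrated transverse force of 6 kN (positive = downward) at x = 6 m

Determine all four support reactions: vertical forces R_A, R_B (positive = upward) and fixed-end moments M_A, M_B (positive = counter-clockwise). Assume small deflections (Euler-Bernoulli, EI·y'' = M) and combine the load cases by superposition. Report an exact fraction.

Load 1 — applied couple M₀=19 kN·m at a=9 m (b=L-a=3):
  R_A = 6M₀ab/L³ = 6·19·9·3/12³ = 57/32 kN
  M_A = M₀b(2a-b)/L² = 19·3·(2·9-3)/12² = 95/16 kN·m
  R_B = -6M₀ab/L³ = -6·19·9·3/12³ = -57/32 kN
  M_B = M₀a(2b-a)/L² = 19·9·(2·3-9)/12² = -57/16 kN·m
Load 2 — applied couple M₀=-12 kN·m at a=24/5 m (b=L-a=36/5):
  R_A = 6M₀ab/L³ = 6·(-12)·(24/5)·(36/5)/12³ = -36/25 kN
  M_A = M₀b(2a-b)/L² = (-12)·(36/5)·(2·(24/5)-(36/5))/12² = -36/25 kN·m
  R_B = -6M₀ab/L³ = -6·(-12)·(24/5)·(36/5)/12³ = 36/25 kN
  M_B = M₀a(2b-a)/L² = (-12)·(24/5)·(2·(36/5)-(24/5))/12² = -96/25 kN·m
Load 3 — point force P=6 kN at a=6 m (b=L-a=6):
  R_A = Pb²(3a+b)/L³ = 6·6²·(3·6+6)/12³ = 3 kN
  M_A = Pab²/L² = 6·6·6²/12² = 9 kN·m
  R_B = Pa²(a+3b)/L³ = 6·6²·(6+3·6)/12³ = 3 kN
  M_B = -Pa²b/L² = -6·6²·6/12² = -9 kN·m
Superposition: R_A = 2673/800 kN, M_A = 5399/400 kN·m, R_B = 2127/800 kN, M_B = -6561/400 kN·m

R_A = 2673/800 kN, M_A = 5399/400 kN·m, R_B = 2127/800 kN, M_B = -6561/400 kN·m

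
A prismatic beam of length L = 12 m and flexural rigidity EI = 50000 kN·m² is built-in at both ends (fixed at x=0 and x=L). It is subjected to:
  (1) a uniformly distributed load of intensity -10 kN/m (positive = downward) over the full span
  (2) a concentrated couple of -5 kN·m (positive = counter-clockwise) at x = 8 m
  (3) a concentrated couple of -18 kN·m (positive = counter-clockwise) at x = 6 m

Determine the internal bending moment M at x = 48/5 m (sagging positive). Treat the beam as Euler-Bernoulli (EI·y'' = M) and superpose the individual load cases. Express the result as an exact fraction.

Load 1 — uniform load w=-10 kN/m over full span:
  M_1 = wLx/2 - wL²/12 - wx²/2 = (-10)·12·(48/5)/2 - (-10)·12²/12 - (-10)·(48/5)²/2 = 24/5 kN·m
Load 2 — applied couple M₀=-5 kN·m at a=8 m (b=L-a=4):
  M_2 = R_Ax - M_A - M₀  [x>a] with R_A=-5/9, M_A=-5/3 = (-5/9)·(48/5) - (-5/3) - (-5) = 4/3 kN·m
Load 3 — applied couple M₀=-18 kN·m at a=6 m (b=L-a=6):
  M_3 = R_Ax - M_A - M₀  [x>a] with R_A=-9/4, M_A=-9/2 = (-9/4)·(48/5) - (-9/2) - (-18) = 9/10 kN·m
Superposition: M = Σ M_i = 211/30 kN·m ≈ 7.033333 kN·m

M(48/5) = 211/30 kN·m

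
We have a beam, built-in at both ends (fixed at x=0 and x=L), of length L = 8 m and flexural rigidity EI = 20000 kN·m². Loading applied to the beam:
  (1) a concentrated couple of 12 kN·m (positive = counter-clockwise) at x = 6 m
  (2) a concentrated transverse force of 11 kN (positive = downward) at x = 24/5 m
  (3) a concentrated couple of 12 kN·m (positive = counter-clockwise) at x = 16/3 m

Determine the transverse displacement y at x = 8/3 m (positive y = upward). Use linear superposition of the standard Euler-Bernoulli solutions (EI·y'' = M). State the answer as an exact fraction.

y(8/3) = -42653/25312500 m

Load 1 — applied couple M₀=12 kN·m at a=6 m (b=L-a=2):
  y_1 = (R_Ax³/6 - M_Ax²/2)/EI  [x≤a] with R_A=27/16, M_A=15/4 = ((27/16)·(8/3)³/6 - (15/4)·(8/3)²/2)/20000 = -1/2500 m
Load 2 — point force P=11 kN at a=24/5 m (b=L-a=16/5):
  y_2 = -Pb²x²(3aL-(3a+b)x)/(6L³EI)  [x≤a] = -11·(16/5)²·(8/3)²·(3·(24/5)·8-(3·(24/5)+(16/5))·(8/3))/(6·8³·20000) = -5632/6328125 m
Load 3 — applied couple M₀=12 kN·m at a=16/3 m (b=L-a=8/3):
  y_3 = (R_Ax³/6 - M_Ax²/2)/EI  [x≤a] with R_A=2, M_A=4 = (2·(8/3)³/6 - 4·(8/3)²/2)/20000 = -4/10125 m
Superposition: y = Σ y_i = -42653/25312500 m ≈ -0.001685 m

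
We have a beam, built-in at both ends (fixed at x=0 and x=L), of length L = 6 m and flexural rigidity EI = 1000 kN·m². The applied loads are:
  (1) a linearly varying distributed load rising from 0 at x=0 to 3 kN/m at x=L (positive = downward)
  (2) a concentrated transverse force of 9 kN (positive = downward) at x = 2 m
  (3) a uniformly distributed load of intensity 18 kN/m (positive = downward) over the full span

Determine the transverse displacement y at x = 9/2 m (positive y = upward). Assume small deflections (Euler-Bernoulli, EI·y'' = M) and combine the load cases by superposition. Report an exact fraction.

Load 1 — triangular load w₀=3 kN/m (0→w₀ over full span):
  y_1 = -w₀x²(L-x)²(x+2L)/(120LEI) = -3·(9/2)²·(6-(9/2))²·((9/2)+2·6)/(120·6·1000) = -8019/2560000 m
Load 2 — point force P=9 kN at a=2 m (b=L-a=4):
  y_2 = -Pa²(L-x)²(3bL-(3b+a)(L-x))/(6L³EI)  [x>a] = -9·2²·(6-(9/2))²·(3·4·6-(3·4+2)·(6-(9/2)))/(6·6³·1000) = -51/16000 m
Load 3 — uniform load w=18 kN/m over full span:
  y_3 = -wx²(L-x)²/(24EI) = -18·(9/2)²·(6-(9/2))²/(24·1000) = -2187/64000 m
Superposition: y = Σ y_i = -103659/2560000 m ≈ -0.040492 m

y(9/2) = -103659/2560000 m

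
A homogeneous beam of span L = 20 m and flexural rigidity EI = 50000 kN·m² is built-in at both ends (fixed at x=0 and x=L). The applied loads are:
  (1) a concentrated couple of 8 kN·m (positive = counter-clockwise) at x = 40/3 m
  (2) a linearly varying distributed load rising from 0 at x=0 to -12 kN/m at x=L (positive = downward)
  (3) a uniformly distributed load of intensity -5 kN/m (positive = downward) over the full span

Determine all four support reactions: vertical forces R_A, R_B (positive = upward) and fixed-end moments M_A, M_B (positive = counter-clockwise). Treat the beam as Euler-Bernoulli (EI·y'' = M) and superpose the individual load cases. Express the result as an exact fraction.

R_A = -1282/15 kN, M_A = -324 kN·m, R_B = -2018/15 kN, M_B = 1220/3 kN·m

Load 1 — applied couple M₀=8 kN·m at a=40/3 m (b=L-a=20/3):
  R_A = 6M₀ab/L³ = 6·8·(40/3)·(20/3)/20³ = 8/15 kN
  M_A = M₀b(2a-b)/L² = 8·(20/3)·(2·(40/3)-(20/3))/20² = 8/3 kN·m
  R_B = -6M₀ab/L³ = -6·8·(40/3)·(20/3)/20³ = -8/15 kN
  M_B = M₀a(2b-a)/L² = 8·(40/3)·(2·(20/3)-(40/3))/20² = 0 kN·m
Load 2 — triangular load w₀=-12 kN/m (0→w₀ over full span):
  R_A = 3w₀L/20 = 3·(-12)·20/20 = -36 kN
  M_A = w₀L²/30 = (-12)·20²/30 = -160 kN·m
  R_B = 7w₀L/20 = 7·(-12)·20/20 = -84 kN
  M_B = -w₀L²/20 = -(-12)·20²/20 = 240 kN·m
Load 3 — uniform load w=-5 kN/m over full span:
  R_A = wL/2 = (-5)·20/2 = -50 kN
  M_A = wL²/12 = (-5)·20²/12 = -500/3 kN·m
  R_B = wL/2 = (-5)·20/2 = -50 kN
  M_B = -wL²/12 = -(-5)·20²/12 = 500/3 kN·m
Superposition: R_A = -1282/15 kN, M_A = -324 kN·m, R_B = -2018/15 kN, M_B = 1220/3 kN·m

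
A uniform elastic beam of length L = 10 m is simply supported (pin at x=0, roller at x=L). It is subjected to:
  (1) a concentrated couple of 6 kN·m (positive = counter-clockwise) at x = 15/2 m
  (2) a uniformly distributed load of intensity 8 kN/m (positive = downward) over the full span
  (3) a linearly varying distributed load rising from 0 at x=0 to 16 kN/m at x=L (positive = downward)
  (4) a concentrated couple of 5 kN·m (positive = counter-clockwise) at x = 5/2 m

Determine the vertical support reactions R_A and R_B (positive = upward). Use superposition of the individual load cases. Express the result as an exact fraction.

R_A = 2033/30 kN, R_B = 2767/30 kN

Load 1 — applied couple M₀=6 kN·m at a=15/2 m (b=L-a=5/2):
  R_A = M₀/L = 6/10 = 3/5 kN
  R_B = -M₀/L = -6/10 = -3/5 kN
Load 2 — uniform load w=8 kN/m over full span:
  R_A = wL/2 = 8·10/2 = 40 kN
  R_B = wL/2 = 8·10/2 = 40 kN
Load 3 — triangular load w₀=16 kN/m (0→w₀ over full span):
  R_A = w₀L/6 = 16·10/6 = 80/3 kN
  R_B = w₀L/3 = 16·10/3 = 160/3 kN
Load 4 — applied couple M₀=5 kN·m at a=5/2 m (b=L-a=15/2):
  R_A = M₀/L = 5/10 = 1/2 kN
  R_B = -M₀/L = -5/10 = -1/2 kN
Superposition: R_A = 2033/30 kN, R_B = 2767/30 kN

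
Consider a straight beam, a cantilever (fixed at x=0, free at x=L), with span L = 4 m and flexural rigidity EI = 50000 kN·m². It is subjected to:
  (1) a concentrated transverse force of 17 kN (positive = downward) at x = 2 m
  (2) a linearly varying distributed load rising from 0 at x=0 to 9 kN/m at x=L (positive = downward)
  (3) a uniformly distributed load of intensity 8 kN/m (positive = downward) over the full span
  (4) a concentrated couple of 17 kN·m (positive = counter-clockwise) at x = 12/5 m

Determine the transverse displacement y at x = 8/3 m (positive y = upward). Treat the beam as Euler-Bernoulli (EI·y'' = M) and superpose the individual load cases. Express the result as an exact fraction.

Load 1 — point force P=17 kN at a=2 m (b=L-a=2):
  y_1 = -Pa²(3x-a)/(6EI)  [x>a] = -17·2²·(3·(8/3)-2)/(6·50000) = -17/12500 m
Load 2 — triangular load w₀=9 kN/m (0→w₀ over full span):
  y_2 = (w₀Lx³/12-w₀L²x²/6-w₀x⁵/(120L))/EI = (9·4·(8/3)³/12-9·4²·(8/3)²/6-9·(8/3)⁵/(120·4))/50000 = -2944/1265625 m
Load 3 — uniform load w=8 kN/m over full span:
  y_3 = -wx²(x²-4Lx+6L²)/(24EI) = -8·(8/3)²·((8/3)²-4·4·(8/3)+6·4²)/(24·50000) = -2176/759375 m
Load 4 — applied couple M₀=17 kN·m at a=12/5 m (b=L-a=8/5):
  y_4 = M₀a(2x-a)/(2EI)  [x>a] = 17·(12/5)·(2·(8/3)-(12/5))/(2·50000) = 187/156250 m
Superposition: y = Σ y_i = -406633/75937500 m ≈ -0.005355 m

y(8/3) = -406633/75937500 m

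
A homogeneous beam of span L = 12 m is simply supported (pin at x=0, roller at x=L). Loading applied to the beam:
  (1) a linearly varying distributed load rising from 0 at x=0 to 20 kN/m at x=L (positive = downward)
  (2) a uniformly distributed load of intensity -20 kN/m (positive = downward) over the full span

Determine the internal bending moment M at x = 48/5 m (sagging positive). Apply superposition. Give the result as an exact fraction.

M(48/5) = -2304/25 kN·m

Load 1 — triangular load w₀=20 kN/m (0→w₀ over full span):
  M_1 = w₀Lx/6 - w₀x³/(6L) = 20·12·(48/5)/6 - 20·(48/5)³/(6·12) = 3456/25 kN·m
Load 2 — uniform load w=-20 kN/m over full span:
  M_2 = wx(L-x)/2 = (-20)·(48/5)·(12-(48/5))/2 = -1152/5 kN·m
Superposition: M = Σ M_i = -2304/25 kN·m ≈ -92.160000 kN·m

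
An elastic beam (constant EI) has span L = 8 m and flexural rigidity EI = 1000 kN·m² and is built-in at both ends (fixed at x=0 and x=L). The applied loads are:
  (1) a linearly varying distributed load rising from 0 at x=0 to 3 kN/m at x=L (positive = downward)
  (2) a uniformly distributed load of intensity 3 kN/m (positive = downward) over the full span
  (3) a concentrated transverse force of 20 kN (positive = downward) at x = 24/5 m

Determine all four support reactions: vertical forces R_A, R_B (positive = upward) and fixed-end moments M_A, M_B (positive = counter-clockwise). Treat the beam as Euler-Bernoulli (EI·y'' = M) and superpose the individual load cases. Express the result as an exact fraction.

Load 1 — triangular load w₀=3 kN/m (0→w₀ over full span):
  R_A = 3w₀L/20 = 3·3·8/20 = 18/5 kN
  M_A = w₀L²/30 = 3·8²/30 = 32/5 kN·m
  R_B = 7w₀L/20 = 7·3·8/20 = 42/5 kN
  M_B = -w₀L²/20 = -3·8²/20 = -48/5 kN·m
Load 2 — uniform load w=3 kN/m over full span:
  R_A = wL/2 = 3·8/2 = 12 kN
  M_A = wL²/12 = 3·8²/12 = 16 kN·m
  R_B = wL/2 = 3·8/2 = 12 kN
  M_B = -wL²/12 = -3·8²/12 = -16 kN·m
Load 3 — point force P=20 kN at a=24/5 m (b=L-a=16/5):
  R_A = Pb²(3a+b)/L³ = 20·(16/5)²·(3·(24/5)+(16/5))/8³ = 176/25 kN
  M_A = Pab²/L² = 20·(24/5)·(16/5)²/8² = 384/25 kN·m
  R_B = Pa²(a+3b)/L³ = 20·(24/5)²·((24/5)+3·(16/5))/8³ = 324/25 kN
  M_B = -Pa²b/L² = -20·(24/5)²·(16/5)/8² = -576/25 kN·m
Superposition: R_A = 566/25 kN, M_A = 944/25 kN·m, R_B = 834/25 kN, M_B = -1216/25 kN·m

R_A = 566/25 kN, M_A = 944/25 kN·m, R_B = 834/25 kN, M_B = -1216/25 kN·m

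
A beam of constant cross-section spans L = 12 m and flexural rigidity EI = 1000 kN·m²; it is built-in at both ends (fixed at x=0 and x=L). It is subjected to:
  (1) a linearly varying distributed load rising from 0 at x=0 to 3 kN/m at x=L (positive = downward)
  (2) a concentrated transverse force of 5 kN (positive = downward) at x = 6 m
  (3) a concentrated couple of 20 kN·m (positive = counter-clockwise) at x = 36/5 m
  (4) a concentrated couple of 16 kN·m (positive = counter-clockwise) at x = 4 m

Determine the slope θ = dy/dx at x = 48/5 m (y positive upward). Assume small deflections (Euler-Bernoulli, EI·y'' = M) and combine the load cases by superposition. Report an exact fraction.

Load 1 — triangular load w₀=3 kN/m (0→w₀ over full span):
  θ_1 = -w₀(2x(L-x)(L-2x)(x+2L)+x²(L-x)²)/(120LEI) = -3·(2·(48/5)·(12-(48/5))·(12-2·(48/5))·((48/5)+2·12)+(48/5)²·(12-(48/5))²)/(120·12·1000) = 1728/78125 rad
Load 2 — point force P=5 kN at a=6 m (b=L-a=6):
  θ_2 = Pa²(L-x)(2bL-(3b+a)(L-x))/(2L³EI)  [x>a] = 5·6²·(12-(48/5))·(2·6·12-(3·6+6)·(12-(48/5)))/(2·12³·1000) = 27/2500 rad
Load 3 — applied couple M₀=20 kN·m at a=36/5 m (b=L-a=24/5):
  θ_3 = (R_Ax²/2 - M_Ax - M₀(x-a))/EI  [x>a] with R_A=12/5, M_A=32/5 = ((12/5)·(48/5)²/2 - (32/5)·(48/5) - 20·((48/5)-(36/5)))/1000 = 18/15625 rad
Load 4 — applied couple M₀=16 kN·m at a=4 m (b=L-a=8):
  θ_4 = (R_Ax²/2 - M_Ax - M₀(x-a))/EI  [x>a] with R_A=16/9, M_A=0 = ((16/9)·(48/5)²/2 - 0·(48/5) - 16·((48/5)-4))/1000 = -24/3125 rad
Superposition: θ = Σ θ_i = 8247/312500 rad ≈ 0.026390 rad

θ(48/5) = 8247/312500 rad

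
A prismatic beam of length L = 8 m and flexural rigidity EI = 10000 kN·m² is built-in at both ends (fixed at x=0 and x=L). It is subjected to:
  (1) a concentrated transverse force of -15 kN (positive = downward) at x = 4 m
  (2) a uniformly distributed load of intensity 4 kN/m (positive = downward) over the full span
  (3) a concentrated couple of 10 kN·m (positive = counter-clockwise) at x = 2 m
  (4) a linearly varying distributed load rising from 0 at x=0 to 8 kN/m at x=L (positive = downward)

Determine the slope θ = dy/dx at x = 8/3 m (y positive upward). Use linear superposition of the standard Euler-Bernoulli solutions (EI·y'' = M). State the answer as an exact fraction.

θ(8/3) = -5747/6075000 rad

Load 1 — point force P=-15 kN at a=4 m (b=L-a=4):
  θ_1 = -Pb²x(2aL-(3a+b)x)/(2L³EI)  [x≤a] = -(-15)·4²·(8/3)·(2·4·8-(3·4+4)·(8/3))/(2·8³·10000) = 1/750 rad
Load 2 — uniform load w=4 kN/m over full span:
  θ_2 = -wx(L-x)(L-2x)/(12EI) = -4·(8/3)·(8-(8/3))·(8-2·(8/3))/(12·10000) = -64/50625 rad
Load 3 — applied couple M₀=10 kN·m at a=2 m (b=L-a=6):
  θ_3 = (R_Ax²/2 - M_Ax - M₀(x-a))/EI  [x>a] with R_A=45/32, M_A=-15/8 = ((45/32)·(8/3)²/2 - (-15/8)·(8/3) - 10·((8/3)-2))/10000 = 1/3000 rad
Load 4 — triangular load w₀=8 kN/m (0→w₀ over full span):
  θ_4 = -w₀(2x(L-x)(L-2x)(x+2L)+x²(L-x)²)/(120LEI) = -8·(2·(8/3)·(8-(8/3))·(8-2·(8/3))·((8/3)+2·8)+(8/3)²·(8-(8/3))²)/(120·8·10000) = -1024/759375 rad
Superposition: θ = Σ θ_i = -5747/6075000 rad ≈ -0.000946 rad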